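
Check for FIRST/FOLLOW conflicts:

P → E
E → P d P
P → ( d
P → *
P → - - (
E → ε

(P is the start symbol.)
Yes. E → P d P with FOLLOW(E) on { 'd' }

Nullable non-terminals: E, P.
FIRST sets used below: FIRST(P) = { '(', '*', '-', 'd', ε }, FIRST(E) = { '(', '*', '-', 'd', ε }

E: nullable alternative(s) E → ε; FOLLOW(E) = { $, 'd' }
  E → P d P: FIRST \ {ε} = { '(', '*', '-', 'd' } — overlaps FOLLOW(E) on { 'd' }: CONFLICT
  E → ε: FIRST \ {ε} = { } — this is the only nullable alternative, skip

P: nullable alternative(s) P → E; FOLLOW(P) = { $, 'd' }
  P → E: FIRST \ {ε} = { '(', '*', '-', 'd' } — this is the only nullable alternative, skip
  P → ( d: FIRST \ {ε} = { '(' } — disjoint from FOLLOW(P)
  P → *: FIRST \ {ε} = { '*' } — disjoint from FOLLOW(P)
  P → - - (: FIRST \ {ε} = { '-' } — disjoint from FOLLOW(P)

So the grammar has 1 FIRST/FOLLOW conflict (marked CONFLICT above).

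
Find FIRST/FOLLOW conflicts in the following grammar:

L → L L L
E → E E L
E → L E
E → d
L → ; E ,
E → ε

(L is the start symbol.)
A FIRST/FOLLOW conflict occurs when a non-terminal N has a nullable alternative N → β (β ⇒* ε) and another alternative N → α with FIRST(α) ∩ FOLLOW(N) ≠ ∅: on such a lookahead the parser cannot decide between expanding α and letting N vanish via β.

Nullable non-terminals: E.
FIRST sets used below: FIRST(E) = { ';', 'd', ε }, FIRST(L) = { ';' }

E: nullable alternative(s) E → ε; FOLLOW(E) = { ',', ';', 'd' }
  E → E E L: FIRST \ {ε} = { ';', 'd' } — overlaps FOLLOW(E) on { ';', 'd' }: CONFLICT
  E → L E: FIRST \ {ε} = { ';' } — overlaps FOLLOW(E) on { ';' }: CONFLICT
  E → d: FIRST \ {ε} = { 'd' } — overlaps FOLLOW(E) on { 'd' }: CONFLICT
  E → ε: FIRST \ {ε} = { } — this is the only nullable alternative, skip

L has no nullable alternative, so no FIRST/FOLLOW check is needed there.

So the grammar has 3 FIRST/FOLLOW conflicts (marked CONFLICT above).

Answer: Yes. E → E E L with FOLLOW(E) on { ';', 'd' }; E → L E with FOLLOW(E) on { ';' }; E → d with FOLLOW(E) on { 'd' }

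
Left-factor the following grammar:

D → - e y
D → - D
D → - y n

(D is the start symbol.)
D → - D'
D' → e y
D' → D
D' → y n

Left-factoring transforms A → αβ₁ | αβ₂ into A → αA' and A' → β₁ | β₂
(α is the longest common prefix among the alternatives). Repeat until
no nonterminal has two alternatives with a common prefix.

Round 1: D has alternatives sharing prefix '-'. Introduce D': D → - D'
  Add: D' → e y
  Add: D' → D
  Add: D' → y n

No remaining common prefixes — done.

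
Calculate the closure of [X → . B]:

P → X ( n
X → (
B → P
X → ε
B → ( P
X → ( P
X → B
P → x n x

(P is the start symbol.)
{ [B → . ( P], [B → . P], [P → . X ( n], [P → . x n x], [X → . ( P], [X → . (], [X → . B], [X → .] }

To compute CLOSURE, for each item [A → α.Bβ] where B is a non-terminal, add [B → .γ] for all productions B → γ; repeat for the newly added items until nothing changes.

Start with: [X → . B]
  [X → . B] has the dot before B: add [B → . P], [B → . ( P]
  [B → . P] has the dot before P: add [P → . X ( n], [P → . x n x]
  [P → . X ( n] has the dot before X: add [X → . (], [X → .], [X → . ( P]
No further items can be added.

CLOSURE = { [B → . ( P], [B → . P], [P → . X ( n], [P → . x n x], [X → . ( P], [X → . (], [X → . B], [X → .] }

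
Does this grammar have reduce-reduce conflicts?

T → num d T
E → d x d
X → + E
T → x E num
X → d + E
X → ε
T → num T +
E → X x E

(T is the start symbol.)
No reduce-reduce conflicts

Augment with T' → T and build the canonical LR(0) collection (I0 = CLOSURE({[T' → . T]}), then GOTO on every symbol after a dot until no new states appear). It has 20 states:
  I0: { [T → . num T +], [T → . num d T], [T → . x E num], [T' → . T] }  — shift
  I1: { [T' → T .] }  — accept
  I2: { [T → . num T +], [T → . num d T], [T → . x E num], [T → num . T +], [T → num . d T] }  — shift
  I3: { [E → . X x E], [E → . d x d], [T → x . E num], [X → . + E], [X → . d + E], [X → .] }  — shift, reduce
  I4: { [E → . X x E], [E → . d x d], [X → + . E], [X → . + E], [X → . d + E], [X → .] }  — shift, reduce
  I5: { [T → x E . num] }  — shift
  I6: { [E → X . x E] }  — shift
  I7: { [E → d . x d], [X → d . + E] }  — shift
  I8: { [E → . X x E], [E → . d x d], [X → . + E], [X → . d + E], [X → .], [X → d + . E] }  — shift, reduce
  I9: { [E → d x . d] }  — shift
  I10: { [E → d x d .] }  — reduce
  I11: { [X → d + E .] }  — reduce
  I12: { [E → . X x E], [E → . d x d], [E → X x . E], [X → . + E], [X → . d + E], [X → .] }  — shift, reduce
  I13: { [E → X x E .] }  — reduce
  I14: { [T → x E num .] }  — reduce
  I15: { [X → + E .] }  — reduce
  I16: { [T → num T . +] }  — shift
  I17: { [T → . num T +], [T → . num d T], [T → . x E num], [T → num d . T] }  — shift
  I18: { [T → num d T .] }  — reduce
  I19: { [T → num T + .] }  — reduce

No state contains more than one complete item.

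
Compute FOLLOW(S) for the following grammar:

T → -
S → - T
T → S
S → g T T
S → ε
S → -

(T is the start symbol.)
To compute FOLLOW(S), find every occurrence of S on a right-hand side N → α S β: add FIRST(β) \ {ε}, and if β is empty or nullable also add FOLLOW(N). Iterate to a fixed point.

In T → S: S is at the end, add FOLLOW(T)

The FOLLOW sets referred to above (computed the same way, to a fixed point):
  FOLLOW(T) = { $, '-', 'g' }

Taking the union: FOLLOW(S) = { $, '-', 'g' }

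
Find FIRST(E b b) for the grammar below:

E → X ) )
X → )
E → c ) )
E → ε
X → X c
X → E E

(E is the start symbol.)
FIRST sets of the non-terminals involved (from the grammar, by fixed-point iteration):
  FIRST(E) = { ')', 'c', ε }

To compute FIRST(E b b), process the symbols left to right:
Symbol E is a non-terminal. Add FIRST(E) \ {ε} = { ')', 'c' }
E is nullable (ε ∈ FIRST(E)), continue to the next symbol.
Symbol b is a terminal. Add 'b' and stop.
FIRST(E b b) = { ')', 'b', 'c' }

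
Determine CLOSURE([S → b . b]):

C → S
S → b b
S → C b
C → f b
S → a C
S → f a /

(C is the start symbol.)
{ [S → b . b] }

Start with: [S → b . b]
The dot precedes the terminal b, so nothing is added.

CLOSURE = { [S → b . b] }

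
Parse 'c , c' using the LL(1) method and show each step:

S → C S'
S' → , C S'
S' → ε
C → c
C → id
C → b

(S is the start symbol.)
Stack is shown with the top on the left.

Stack     Input    Action
-------------------------
S $       c , c $  output S → C S'
C S' $    c , c $  output C → c
c S' $    c , c $  match 'c'
S' $      , c $    output S' → , C S'
, C S' $  , c $    match ','
C S' $    c $      output C → c
c S' $    c $      match 'c'
S' $      $        output S' → ε
$         $        accept

The string is accepted.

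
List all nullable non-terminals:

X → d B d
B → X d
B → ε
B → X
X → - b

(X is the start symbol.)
ε-productions: B → ε
So B is immediately nullable.
No further non-terminal can be added: every production for the remaining non-terminals contains a terminal or a non-nullable non-terminal.
Nullable = { 'B' }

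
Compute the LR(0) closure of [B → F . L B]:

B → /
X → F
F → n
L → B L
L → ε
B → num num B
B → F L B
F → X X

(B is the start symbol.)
{ [B → . /], [B → . F L B], [B → . num num B], [B → F . L B], [F → . X X], [F → . n], [L → . B L], [L → .], [X → . F] }

To compute CLOSURE, for each item [A → α.Bβ] where B is a non-terminal, add [B → .γ] for all productions B → γ; repeat for the newly added items until nothing changes.

Start with: [B → F . L B]
  [B → F . L B] has the dot before L: add [L → . B L], [L → .]
  [L → . B L] has the dot before B: add [B → . /], [B → . num num B], [B → . F L B]
  [B → . F L B] has the dot before F: add [F → . n], [F → . X X]
  [F → . X X] has the dot before X: add [X → . F]
No further items can be added.

CLOSURE = { [B → . /], [B → . F L B], [B → . num num B], [B → F . L B], [F → . X X], [F → . n], [L → . B L], [L → .], [X → . F] }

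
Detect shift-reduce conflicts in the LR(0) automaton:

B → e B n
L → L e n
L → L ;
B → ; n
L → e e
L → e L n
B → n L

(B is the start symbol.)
Augment with B' → B and build the canonical LR(0) collection (I0 = CLOSURE({[B' → . B]}), then GOTO on every symbol after a dot until no new states appear). It has 16 states:
  I0: { [B → . ; n], [B → . e B n], [B → . n L], [B' → . B] }  — shift
  I1: { [B → ; . n] }  — shift
  I2: { [B' → B .] }  — accept
  I3: { [B → . ; n], [B → . e B n], [B → . n L], [B → e . B n] }  — shift
  I4: { [B → n . L], [L → . L ;], [L → . L e n], [L → . e L n], [L → . e e] }  — shift
  I5: { [B → n L .], [L → L . ;], [L → L . e n] }  — shift, reduce
  I6: { [L → . L ;], [L → . L e n], [L → . e L n], [L → . e e], [L → e . L n], [L → e . e] }  — shift
  I7: { [L → L . ;], [L → L . e n], [L → e L . n] }  — shift
  I8: { [L → . L ;], [L → . L e n], [L → . e L n], [L → . e e], [L → e . L n], [L → e . e], [L → e e .] }  — shift, reduce
  I9: { [L → L ; .] }  — reduce
  I10: { [L → L e . n] }  — shift
  I11: { [L → e L n .] }  — reduce
  I12: { [L → L e n .] }  — reduce
  I13: { [B → e B . n] }  — shift
  I14: { [B → e B n .] }  — reduce
  I15: { [B → ; n .] }  — reduce

I5 contains reduce item [B → n L .] and shift items [L → L . ;], [L → L . e n] — shift-reduce conflict.
I8 contains reduce item [L → e e .] and shift items [L → . e L n], [L → . e e], [L → e . e] — shift-reduce conflict.

Answer: Yes — I5: [B → n L .] vs [L → L . ;]; I8: [L → e e .] vs [L → . e L n]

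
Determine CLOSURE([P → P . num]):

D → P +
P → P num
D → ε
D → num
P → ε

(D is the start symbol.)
Start with: [P → P . num]
The dot precedes the terminal num, so nothing is added.

CLOSURE = { [P → P . num] }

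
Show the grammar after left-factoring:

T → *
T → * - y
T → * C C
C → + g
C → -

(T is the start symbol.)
T → * T'
T' → ε
T' → - y
T' → C C
C → + g
C → -

Left-factoring transforms A → αβ₁ | αβ₂ into A → αA' and A' → β₁ | β₂
(α is the longest common prefix among the alternatives). Repeat until
no nonterminal has two alternatives with a common prefix.

Round 1: T has alternatives sharing prefix '*'. Introduce T': T → * T'
  Add: T' → ε
  Add: T' → - y
  Add: T' → C C

No remaining common prefixes — done.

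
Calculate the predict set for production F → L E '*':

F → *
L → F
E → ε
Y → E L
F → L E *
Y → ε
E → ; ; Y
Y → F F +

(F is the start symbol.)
{ '*' }

PREDICT(F → L E '*') = (FIRST(RHS) \ {ε}) ∪ (FOLLOW(F) if ε ∈ FIRST(RHS), i.e. RHS ⇒* ε)
FIRST(L) = { '*' }
FIRST(L E '*') = { '*' }
ε ∉ FIRST(L E '*'), so FOLLOW(F) is not added.
PREDICT(F → L E '*') = { '*' }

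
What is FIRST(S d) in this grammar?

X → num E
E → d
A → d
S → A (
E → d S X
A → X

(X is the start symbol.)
{ 'd', 'num' }

FIRST sets of the non-terminals involved (from the grammar, by fixed-point iteration):
  FIRST(S) = { 'd', 'num' }

To compute FIRST(S d), process the symbols left to right:
Symbol S is a non-terminal. Add FIRST(S) \ {ε} = { 'd', 'num' }
S is not nullable (ε ∉ FIRST(S)), so stop here.
FIRST(S d) = { 'd', 'num' }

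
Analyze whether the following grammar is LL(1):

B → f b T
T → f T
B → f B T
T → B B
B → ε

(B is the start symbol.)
A grammar is LL(1) if for each non-terminal N with multiple productions, the predict sets of those productions are pairwise disjoint, where PREDICT(N → α) = (FIRST(α) \ {ε}) ∪ (FOLLOW(N) if α ⇒* ε).

Relevant sets:
  FIRST(B) = { 'f', ε }
  FOLLOW(B) = { $, 'f' }
  FOLLOW(T) = { $, 'f' }

For B:
  PREDICT(B → f b T) = { 'f' }
  PREDICT(B → f B T) = { 'f' }
  PREDICT(B → ε) = { $, 'f' }
For T:
  PREDICT(T → f T) = { 'f' }
  PREDICT(T → B B) = { $, 'f' }

Conflict found: Predict set conflict for B: { 'f' }
The grammar is NOT LL(1).

Answer: No. Predict set conflict for B: { 'f' }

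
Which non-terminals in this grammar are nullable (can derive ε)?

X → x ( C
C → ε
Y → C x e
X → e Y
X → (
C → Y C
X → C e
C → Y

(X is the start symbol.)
ε-productions: C → ε
So C is immediately nullable.
No further non-terminal can be added: every production for the remaining non-terminals contains a terminal or a non-nullable non-terminal.
Nullable = { 'C' }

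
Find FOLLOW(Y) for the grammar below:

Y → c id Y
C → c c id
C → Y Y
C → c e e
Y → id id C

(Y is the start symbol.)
To compute FOLLOW(Y), find every occurrence of Y on a right-hand side N → α Y β: add FIRST(β) \ {ε}, and if β is empty or nullable also add FOLLOW(N). Iterate to a fixed point.

Y is the start symbol, so $ ∈ FOLLOW(Y).
In Y → c id Y: Y is at the end; this adds FOLLOW(Y) to itself — nothing new
In C → Y Y: Y is followed by Y, add FIRST(Y) \ {ε} = { 'c', 'id' }
In C → Y Y: Y is at the end, add FOLLOW(C)

The FOLLOW sets referred to above (computed the same way, to a fixed point):
  FOLLOW(C) = { $, 'c', 'id' }

Taking the union: FOLLOW(Y) = { $, 'c', 'id' }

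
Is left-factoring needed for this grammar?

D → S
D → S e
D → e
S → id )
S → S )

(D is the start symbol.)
Left-factoring is needed when two productions for the same non-terminal
share a common prefix on the right-hand side.

Productions for D:
  D → S
  D → S e
  D → e
Productions for S:
  S → id )
  S → S )

Found common prefix 'S' in productions for D

Answer: Yes, D has productions with common prefix 'S'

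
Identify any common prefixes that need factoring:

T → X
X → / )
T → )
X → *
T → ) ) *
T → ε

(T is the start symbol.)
Left-factoring is needed when two productions for the same non-terminal
share a common prefix on the right-hand side.

Productions for T:
  T → X
  T → )
  T → ) ) *
  T → ε
Productions for X:
  X → / )
  X → *

Found common prefix ')' in productions for T

Answer: Yes, T has productions with common prefix ')'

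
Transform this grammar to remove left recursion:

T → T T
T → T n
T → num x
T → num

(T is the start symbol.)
T is directly left-recursive. The standard transformation for
  A → A α₁ | ... | A α_m | β₁ | ... | β_n
is
  A  → β₁ A' | ... | β_n A'
  A' → α₁ A' | ... | α_m A' | ε

T → num x becomes T → num x T'
T → num becomes T → num T'
T → T T becomes T' → T T'
T → T n becomes T' → n T'
Add T' → ε

Resulting grammar:
T → num x T'
T → num T'
T' → T T'
T' → n T'
T' → ε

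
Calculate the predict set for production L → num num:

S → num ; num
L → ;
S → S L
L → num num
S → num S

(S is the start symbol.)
PREDICT(L → num num) = (FIRST(RHS) \ {ε}) ∪ (FOLLOW(L) if ε ∈ FIRST(RHS), i.e. RHS ⇒* ε)
FIRST(num num) = { 'num' }
ε ∉ FIRST(num num), so FOLLOW(L) is not added.
PREDICT(L → num num) = { 'num' }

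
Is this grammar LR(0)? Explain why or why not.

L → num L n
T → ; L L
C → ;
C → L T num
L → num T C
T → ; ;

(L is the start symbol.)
Yes, the grammar is LR(0)

A grammar is LR(0) if no state in the canonical LR(0) collection has:
  - both a shift item (dot before a terminal) and a complete item (shift-reduce conflict), or
  - two or more complete items (reduce-reduce conflict; the accept item [L' → L .] counts as a complete item here).

Augment with L' → L and build the canonical LR(0) collection (I0 = CLOSURE({[L' → . L]}), then GOTO on every symbol after a dot until no new states appear). It has 15 states:
  I0: { [L → . num L n], [L → . num T C], [L' → . L] }  — shift
  I1: { [L' → L .] }  — accept
  I2: { [L → . num L n], [L → . num T C], [L → num . L n], [L → num . T C], [T → . ; ;], [T → . ; L L] }  — shift
  I3: { [L → . num L n], [L → . num T C], [T → ; . ;], [T → ; . L L] }  — shift
  I4: { [L → num L . n] }  — shift
  I5: { [C → . ;], [C → . L T num], [L → . num L n], [L → . num T C], [L → num T . C] }  — shift
  I6: { [C → ; .] }  — reduce
  I7: { [L → num T C .] }  — reduce
  I8: { [C → L . T num], [T → . ; ;], [T → . ; L L] }  — shift
  I9: { [C → L T . num] }  — shift
  I10: { [C → L T num .] }  — reduce
  I11: { [L → num L n .] }  — reduce
  I12: { [T → ; ; .] }  — reduce
  I13: { [L → . num L n], [L → . num T C], [T → ; L . L] }  — shift
  I14: { [T → ; L L .] }  — reduce

Every state is either a pure shift/goto state or contains exactly one complete item and nothing to shift — no conflicts. The grammar is LR(0).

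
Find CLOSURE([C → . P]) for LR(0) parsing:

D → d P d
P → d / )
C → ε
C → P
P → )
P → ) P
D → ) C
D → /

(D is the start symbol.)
{ [C → . P], [P → . ) P], [P → . )], [P → . d / )] }

To compute CLOSURE, for each item [A → α.Bβ] where B is a non-terminal, add [B → .γ] for all productions B → γ; repeat for the newly added items until nothing changes.

Start with: [C → . P]
  [C → . P] has the dot before P: add [P → . d / )], [P → . )], [P → . ) P]
No further items can be added.

CLOSURE = { [C → . P], [P → . ) P], [P → . )], [P → . d / )] }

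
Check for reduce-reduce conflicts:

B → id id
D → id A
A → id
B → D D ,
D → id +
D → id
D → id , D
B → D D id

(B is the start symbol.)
A reduce-reduce conflict occurs when an LR(0) state has two complete items [A → α .] and [B → β .] — both call for a reduction, and with no lookahead the parser cannot choose between them.

Augment with B' → B and build the canonical LR(0) collection (I0 = CLOSURE({[B' → . B]}), then GOTO on every symbol after a dot until no new states appear). It has 14 states:
  I0: { [B → . D D ,], [B → . D D id], [B → . id id], [B' → . B], [D → . id +], [D → . id , D], [D → . id A], [D → . id] }  — shift
  I1: { [B' → B .] }  — accept
  I2: { [B → D . D ,], [B → D . D id], [D → . id +], [D → . id , D], [D → . id A], [D → . id] }  — shift
  I3: { [A → . id], [B → id . id], [D → id . +], [D → id . , D], [D → id . A], [D → id .] }  — shift, reduce
  I4: { [D → id + .] }  — reduce
  I5: { [D → . id +], [D → . id , D], [D → . id A], [D → . id], [D → id , . D] }  — shift
  I6: { [D → id A .] }  — reduce
  I7: { [A → id .], [B → id id .] }  — 2 reduces
  I8: { [D → id , D .] }  — reduce
  I9: { [A → . id], [D → id . +], [D → id . , D], [D → id . A], [D → id .] }  — shift, reduce
  I10: { [A → id .] }  — reduce
  I11: { [B → D D . ,], [B → D D . id] }  — shift
  I12: { [B → D D , .] }  — reduce
  I13: { [B → D D id .] }  — reduce

I7 contains complete items [A → id .], [B → id id .] — reduce-reduce conflict.

Answer: Yes — I7: [A → id .] vs [B → id id .]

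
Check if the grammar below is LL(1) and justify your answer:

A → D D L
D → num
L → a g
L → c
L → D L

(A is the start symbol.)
Yes, the grammar is LL(1).

A grammar is LL(1) if for each non-terminal N with multiple productions, the predict sets of those productions are pairwise disjoint, where PREDICT(N → α) = (FIRST(α) \ {ε}) ∪ (FOLLOW(N) if α ⇒* ε).

Relevant sets:
  FIRST(D) = { 'num' }

For L:
  PREDICT(L → a g) = { 'a' }
  PREDICT(L → c) = { 'c' }
  PREDICT(L → D L) = { 'num' }
A, D have a single production, so nothing to check there.

All predict sets are disjoint. The grammar IS LL(1).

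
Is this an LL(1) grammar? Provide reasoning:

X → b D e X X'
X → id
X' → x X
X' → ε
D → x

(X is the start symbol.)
A grammar is LL(1) if for each non-terminal N with multiple productions, the predict sets of those productions are pairwise disjoint, where PREDICT(N → α) = (FIRST(α) \ {ε}) ∪ (FOLLOW(N) if α ⇒* ε).

Relevant sets:
  FOLLOW(X') = { $, 'x' }

For X:
  PREDICT(X → b D e X X') = { 'b' }
  PREDICT(X → id) = { 'id' }
For X':
  PREDICT(X' → x X) = { 'x' }
  PREDICT(X' → ε) = { $, 'x' }
D has a single production, so nothing to check there.

Conflict found: Predict set conflict for X': { 'x' }
The grammar is NOT LL(1).

Answer: No. Predict set conflict for X': { 'x' }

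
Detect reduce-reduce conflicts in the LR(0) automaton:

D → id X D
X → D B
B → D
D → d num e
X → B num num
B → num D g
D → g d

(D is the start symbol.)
A reduce-reduce conflict occurs when an LR(0) state has two complete items [A → α .] and [B → β .] — both call for a reduction, and with no lookahead the parser cannot choose between them.

Augment with D' → D and build the canonical LR(0) collection (I0 = CLOSURE({[D' → . D]}), then GOTO on every symbol after a dot until no new states appear). It has 19 states:
  I0: { [D → . d num e], [D → . g d], [D → . id X D], [D' → . D] }  — shift
  I1: { [D' → D .] }  — accept
  I2: { [D → d . num e] }  — shift
  I3: { [D → g . d] }  — shift
  I4: { [B → . D], [B → . num D g], [D → . d num e], [D → . g d], [D → . id X D], [D → id . X D], [X → . B num num], [X → . D B] }  — shift
  I5: { [X → B . num num] }  — shift
  I6: { [B → . D], [B → . num D g], [B → D .], [D → . d num e], [D → . g d], [D → . id X D], [X → D . B] }  — shift, reduce
  I7: { [D → . d num e], [D → . g d], [D → . id X D], [D → id X . D] }  — shift
  I8: { [B → num . D g], [D → . d num e], [D → . g d], [D → . id X D] }  — shift
  I9: { [B → num D . g] }  — shift
  I10: { [B → num D g .] }  — reduce
  I11: { [D → id X D .] }  — reduce
  I12: { [X → D B .] }  — reduce
  I13: { [B → D .] }  — reduce
  I14: { [X → B num . num] }  — shift
  I15: { [X → B num num .] }  — reduce
  I16: { [D → g d .] }  — reduce
  I17: { [D → d num . e] }  — shift
  I18: { [D → d num e .] }  — reduce

No state contains more than one complete item.

Answer: No reduce-reduce conflicts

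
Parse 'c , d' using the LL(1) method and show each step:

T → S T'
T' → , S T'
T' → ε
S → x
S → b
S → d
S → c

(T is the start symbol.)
Stack is shown with the top on the left.

Stack     Input    Action
-------------------------
T $       c , d $  output T → S T'
S T' $    c , d $  output S → c
c T' $    c , d $  match 'c'
T' $      , d $    output T' → , S T'
, S T' $  , d $    match ','
S T' $    d $      output S → d
d T' $    d $      match 'd'
T' $      $        output T' → ε
$         $        accept

The string is accepted.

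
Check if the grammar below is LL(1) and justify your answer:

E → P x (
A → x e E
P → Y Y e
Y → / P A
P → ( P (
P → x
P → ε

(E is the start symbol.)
A grammar is LL(1) if for each non-terminal N with multiple productions, the predict sets of those productions are pairwise disjoint, where PREDICT(N → α) = (FIRST(α) \ {ε}) ∪ (FOLLOW(N) if α ⇒* ε).

Relevant sets:
  FIRST(Y) = { '/' }
  FOLLOW(P) = { '(', 'x' }

For P:
  PREDICT(P → Y Y e) = { '/' }
  PREDICT(P → '(' P '(') = { '(' }
  PREDICT(P → x) = { 'x' }
  PREDICT(P → ε) = { '(', 'x' }
E, A, Y have a single production, so nothing to check there.

Conflict found: Predict set conflict for P: { '(' }
The grammar is NOT LL(1).

Answer: No. Predict set conflict for P: { '(' }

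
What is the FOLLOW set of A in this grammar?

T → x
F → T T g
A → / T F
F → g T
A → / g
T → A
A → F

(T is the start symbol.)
To compute FOLLOW(A), find every occurrence of A on a right-hand side N → α A β: add FIRST(β) \ {ε}, and if β is empty or nullable also add FOLLOW(N). Iterate to a fixed point.

In T → A: A is at the end, add FOLLOW(T)

The FOLLOW sets referred to above (computed the same way, to a fixed point):
  FOLLOW(T) = { $, '/', 'g', 'x' }

Taking the union: FOLLOW(A) = { $, '/', 'g', 'x' }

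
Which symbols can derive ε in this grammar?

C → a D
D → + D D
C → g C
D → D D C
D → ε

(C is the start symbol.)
{ 'D' }

A non-terminal is nullable if it can derive ε (the empty string): either it has an ε-production, or it has a production whose right-hand side consists entirely of nullable non-terminals.

ε-productions: D → ε
So D is immediately nullable.
No further non-terminal can be added: every production for the remaining non-terminals contains a terminal or a non-nullable non-terminal.
Nullable = { 'D' }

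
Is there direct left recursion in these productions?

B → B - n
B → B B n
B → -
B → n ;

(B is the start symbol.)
Yes, B is left-recursive

Direct left recursion occurs when N → N α for some non-terminal N (the right-hand side begins with the left-hand side itself).

B → B - n: LEFT RECURSIVE (starts with B)
B → B B n: LEFT RECURSIVE (starts with B)
B → -: starts with '-'
B → n ;: starts with n

The grammar has direct left recursion on: B.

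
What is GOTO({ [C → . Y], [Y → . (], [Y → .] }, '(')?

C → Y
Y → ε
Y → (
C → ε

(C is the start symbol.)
{ [Y → ( .] }

GOTO(I, '(') = CLOSURE({ [A → αX.β] : [A → α.Xβ] ∈ I, X = '(' })

Items with dot before '(', with the dot advanced:
  [Y → . (] → [Y → ( .]
Closure adds nothing (no advanced item has the dot before a non-terminal).

GOTO = { [Y → ( .] }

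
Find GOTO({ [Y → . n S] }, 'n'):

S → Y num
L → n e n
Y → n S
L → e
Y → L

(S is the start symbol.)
{ [L → . e], [L → . n e n], [S → . Y num], [Y → . L], [Y → . n S], [Y → n . S] }

GOTO(I, 'n') = CLOSURE({ [A → αX.β] : [A → α.Xβ] ∈ I, X = 'n' })

Items with dot before 'n', with the dot advanced:
  [Y → . n S] → [Y → n . S]
Closure of the advanced items:
  [Y → n . S] has the dot before S: add [S → . Y num]
  [S → . Y num] has the dot before Y: add [Y → . n S], [Y → . L]
  [Y → . L] has the dot before L: add [L → . n e n], [L → . e]

GOTO = { [L → . e], [L → . n e n], [S → . Y num], [Y → . L], [Y → . n S], [Y → n . S] }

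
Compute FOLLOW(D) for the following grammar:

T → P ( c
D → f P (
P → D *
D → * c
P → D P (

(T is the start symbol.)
To compute FOLLOW(D), find every occurrence of D on a right-hand side N → α D β: add FIRST(β) \ {ε}, and if β is empty or nullable also add FOLLOW(N). Iterate to a fixed point.

In P → D *: D is followed by '*', add FIRST('*') \ {ε} = { '*' }
In P → D P (: D is followed by P '(', add FIRST(P '(') \ {ε} = { '*', 'f' }

Taking the union: FOLLOW(D) = { '*', 'f' }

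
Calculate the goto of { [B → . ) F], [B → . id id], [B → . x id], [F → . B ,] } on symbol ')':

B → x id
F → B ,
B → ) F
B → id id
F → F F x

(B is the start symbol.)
{ [B → ) . F], [B → . ) F], [B → . id id], [B → . x id], [F → . B ,], [F → . F F x] }

GOTO(I, ')') = CLOSURE({ [A → αX.β] : [A → α.Xβ] ∈ I, X = ')' })

Items with dot before ')', with the dot advanced:
  [B → . ) F] → [B → ) . F]
Closure of the advanced items:
  [B → ) . F] has the dot before F: add [F → . B ,], [F → . F F x]
  [F → . B ,] has the dot before B: add [B → . x id], [B → . ) F], [B → . id id]

GOTO = { [B → ) . F], [B → . ) F], [B → . id id], [B → . x id], [F → . B ,], [F → . F F x] }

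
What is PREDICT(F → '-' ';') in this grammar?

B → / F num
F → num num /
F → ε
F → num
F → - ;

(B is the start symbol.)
PREDICT(F → '-' ';') = (FIRST(RHS) \ {ε}) ∪ (FOLLOW(F) if ε ∈ FIRST(RHS), i.e. RHS ⇒* ε)
FIRST('-' ';') = { '-' }
ε ∉ FIRST('-' ';'), so FOLLOW(F) is not added.
PREDICT(F → '-' ';') = { '-' }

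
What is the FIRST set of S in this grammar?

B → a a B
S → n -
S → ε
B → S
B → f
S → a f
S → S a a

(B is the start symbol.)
From S → n -:
  - n is a terminal: add 'n' and stop
From S → ε:
  - ε-production, so ε ∈ FIRST(S)
From S → a f:
  - a is a terminal: add 'a' and stop
From S → S a a:
  - S is the symbol being defined: contributes nothing new
    S is nullable, so continue to the next symbol
  - a is a terminal: add 'a' and stop

Collecting: FIRST(S) = { 'a', 'n', ε }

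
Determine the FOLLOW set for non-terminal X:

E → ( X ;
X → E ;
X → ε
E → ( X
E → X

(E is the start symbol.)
{ $, ';' }

In E → ( X ;: X is followed by ';', add FIRST(';') \ {ε} = { ';' }
In E → ( X: X is at the end, add FOLLOW(E)
In E → X: X is at the end, add FOLLOW(E)

The FOLLOW sets referred to above (computed the same way, to a fixed point):
  FOLLOW(E) = { $, ';' }

Taking the union: FOLLOW(X) = { $, ';' }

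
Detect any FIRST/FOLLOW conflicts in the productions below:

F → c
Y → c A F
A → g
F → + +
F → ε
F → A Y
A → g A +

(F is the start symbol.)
A FIRST/FOLLOW conflict occurs when a non-terminal N has a nullable alternative N → β (β ⇒* ε) and another alternative N → α with FIRST(α) ∩ FOLLOW(N) ≠ ∅: on such a lookahead the parser cannot decide between expanding α and letting N vanish via β.

Nullable non-terminals: F.
FIRST sets used below: FIRST(A) = { 'g' }

F: nullable alternative(s) F → ε; FOLLOW(F) = { $ }
  F → c: FIRST \ {ε} = { 'c' } — disjoint from FOLLOW(F)
  F → + +: FIRST \ {ε} = { '+' } — disjoint from FOLLOW(F)
  F → ε: FIRST \ {ε} = { } — this is the only nullable alternative, skip
  F → A Y: FIRST \ {ε} = { 'g' } — disjoint from FOLLOW(F)

A, Y have no nullable alternative, so no FIRST/FOLLOW check is needed there.

No FIRST/FOLLOW conflicts found.

Answer: No FIRST/FOLLOW conflicts.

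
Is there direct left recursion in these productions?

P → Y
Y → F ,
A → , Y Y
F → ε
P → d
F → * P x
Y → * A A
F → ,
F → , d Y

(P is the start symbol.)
No direct left recursion

P → Y: starts with Y
Y → F ,: starts with F
A → , Y Y: starts with ','
F → ε: starts with ε
P → d: starts with d
F → * P x: starts with '*'
Y → * A A: starts with '*'
F → ,: starts with ','
F → , d Y: starts with ','

No direct left recursion found.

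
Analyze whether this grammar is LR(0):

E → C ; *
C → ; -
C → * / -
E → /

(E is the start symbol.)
Yes, the grammar is LR(0)

A grammar is LR(0) if no state in the canonical LR(0) collection has:
  - both a shift item (dot before a terminal) and a complete item (shift-reduce conflict), or
  - two or more complete items (reduce-reduce conflict; the accept item [E' → E .] counts as a complete item here).

Augment with E' → E and build the canonical LR(0) collection (I0 = CLOSURE({[E' → . E]}), then GOTO on every symbol after a dot until no new states appear). It has 11 states:
  I0: { [C → . * / -], [C → . ; -], [E → . /], [E → . C ; *], [E' → . E] }  — shift
  I1: { [C → * . / -] }  — shift
  I2: { [E → / .] }  — reduce
  I3: { [C → ; . -] }  — shift
  I4: { [E → C . ; *] }  — shift
  I5: { [E' → E .] }  — accept
  I6: { [E → C ; . *] }  — shift
  I7: { [E → C ; * .] }  — reduce
  I8: { [C → ; - .] }  — reduce
  I9: { [C → * / . -] }  — shift
  I10: { [C → * / - .] }  — reduce

Every state is either a pure shift/goto state or contains exactly one complete item and nothing to shift — no conflicts. The grammar is LR(0).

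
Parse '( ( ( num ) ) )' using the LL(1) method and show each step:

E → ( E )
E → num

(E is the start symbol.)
LL(1) parsing maintains a stack (initially the start symbol over $) and the input. At each step: if the stack top is a terminal, match it against the current input token; if it is a non-terminal N, replace it with the RHS of M[N, lookahead] (the unique production whose predict set contains the lookahead).

Stack is shown with the top on the left.

Stack        Input              Action
--------------------------------------
E $          ( ( ( num ) ) ) $  output E → ( E )
( E ) $      ( ( ( num ) ) ) $  match '('
E ) $        ( ( num ) ) ) $    output E → ( E )
( E ) ) $    ( ( num ) ) ) $    match '('
E ) ) $      ( num ) ) ) $      output E → ( E )
( E ) ) ) $  ( num ) ) ) $      match '('
E ) ) ) $    num ) ) ) $        output E → num
num ) ) ) $  num ) ) ) $        match 'num'
) ) ) $      ) ) ) $            match ')'
) ) $        ) ) $              match ')'
) $          ) $                match ')'
$            $                  accept

The string is accepted.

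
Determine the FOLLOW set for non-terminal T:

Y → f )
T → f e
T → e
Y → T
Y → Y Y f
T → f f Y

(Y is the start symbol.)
In Y → T: T is at the end, add FOLLOW(Y)

The FOLLOW sets referred to above (computed the same way, to a fixed point):
  FOLLOW(Y) = { $, 'e', 'f' }

Taking the union: FOLLOW(T) = { $, 'e', 'f' }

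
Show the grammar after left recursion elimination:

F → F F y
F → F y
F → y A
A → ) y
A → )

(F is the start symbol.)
F → y A F'
F' → F y F'
F' → y F'
F' → ε
A → ) y
A → )

F is directly left-recursive. The standard transformation for
  A → A α₁ | ... | A α_m | β₁ | ... | β_n
is
  A  → β₁ A' | ... | β_n A'
  A' → α₁ A' | ... | α_m A' | ε

F → y A becomes F → y A F'
F → F F y becomes F' → F y F'
F → F y becomes F' → y F'
Add F' → ε

Productions for other non-terminals are unchanged:
  A → ) y
  A → )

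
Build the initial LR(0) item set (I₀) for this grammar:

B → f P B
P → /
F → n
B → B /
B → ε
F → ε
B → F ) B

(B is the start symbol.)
First, augment the grammar with B' → B
I₀ = CLOSURE({ [B' → . B] }):
  [B' → . B] has the dot before B: add [B → . f P B], [B → . B /], [B → .], [B → . F ) B]
  [B → . F ) B] has the dot before F: add [F → . n], [F → .]
No further items can be added.

I₀ = { [B → . B /], [B → . F ) B], [B → . f P B], [B → .], [B' → . B], [F → . n], [F → .] }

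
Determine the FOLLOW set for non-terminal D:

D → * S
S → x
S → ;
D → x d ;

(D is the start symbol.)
D is the start symbol, so $ ∈ FOLLOW(D).
D does not occur on any right-hand side.

Taking the union: FOLLOW(D) = { $ }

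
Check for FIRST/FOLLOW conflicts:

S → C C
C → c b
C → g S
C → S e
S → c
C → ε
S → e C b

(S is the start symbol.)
A FIRST/FOLLOW conflict occurs when a non-terminal N has a nullable alternative N → β (β ⇒* ε) and another alternative N → α with FIRST(α) ∩ FOLLOW(N) ≠ ∅: on such a lookahead the parser cannot decide between expanding α and letting N vanish via β.

Nullable non-terminals: C, S.
FIRST sets used below: FIRST(S) = { 'c', 'e', 'g', ε }, FIRST(C) = { 'c', 'e', 'g', ε }

C: nullable alternative(s) C → ε; FOLLOW(C) = { $, 'b', 'c', 'e', 'g' }
  C → c b: FIRST \ {ε} = { 'c' } — overlaps FOLLOW(C) on { 'c' }: CONFLICT
  C → g S: FIRST \ {ε} = { 'g' } — overlaps FOLLOW(C) on { 'g' }: CONFLICT
  C → S e: FIRST \ {ε} = { 'c', 'e', 'g' } — overlaps FOLLOW(C) on { 'c', 'e', 'g' }: CONFLICT
  C → ε: FIRST \ {ε} = { } — this is the only nullable alternative, skip

S: nullable alternative(s) S → C C; FOLLOW(S) = { $, 'b', 'c', 'e', 'g' }
  S → C C: FIRST \ {ε} = { 'c', 'e', 'g' } — this is the only nullable alternative, skip
  S → c: FIRST \ {ε} = { 'c' } — overlaps FOLLOW(S) on { 'c' }: CONFLICT
  S → e C b: FIRST \ {ε} = { 'e' } — overlaps FOLLOW(S) on { 'e' }: CONFLICT

So the grammar has 5 FIRST/FOLLOW conflicts (marked CONFLICT above).

Answer: Yes. S → c with FOLLOW(S) on { 'c' }; S → e C b with FOLLOW(S) on { 'e' }; C → c b with FOLLOW(C) on { 'c' }; C → g S with FOLLOW(C) on { 'g' }; C → S e with FOLLOW(C) on { 'c', 'e', 'g' }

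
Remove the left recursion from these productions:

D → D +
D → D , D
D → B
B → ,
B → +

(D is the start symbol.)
D is directly left-recursive. The standard transformation for
  A → A α₁ | ... | A α_m | β₁ | ... | β_n
is
  A  → β₁ A' | ... | β_n A'
  A' → α₁ A' | ... | α_m A' | ε

D → B becomes D → B D'
D → D + becomes D' → + D'
D → D , D becomes D' → , D D'
Add D' → ε

Productions for other non-terminals are unchanged:
  B → ,
  B → +

Resulting grammar:
D → B D'
D' → + D'
D' → , D D'
D' → ε
B → ,
B → +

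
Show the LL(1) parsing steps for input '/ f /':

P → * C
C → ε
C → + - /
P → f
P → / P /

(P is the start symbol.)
LL(1) parsing maintains a stack (initially the start symbol over $) and the input. At each step: if the stack top is a terminal, match it against the current input token; if it is a non-terminal N, replace it with the RHS of M[N, lookahead] (the unique production whose predict set contains the lookahead).

Stack is shown with the top on the left.

Stack    Input    Action
------------------------
P $      / f / $  output P → / P /
/ P / $  / f / $  match '/'
P / $    f / $    output P → f
f / $    f / $    match 'f'
/ $      / $      match '/'
$        $        accept

The string is accepted.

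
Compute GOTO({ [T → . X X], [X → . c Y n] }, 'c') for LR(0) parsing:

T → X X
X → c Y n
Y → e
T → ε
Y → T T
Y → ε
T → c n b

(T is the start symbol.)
{ [T → . X X], [T → . c n b], [T → .], [X → . c Y n], [X → c . Y n], [Y → . T T], [Y → . e], [Y → .] }

GOTO(I, 'c') = CLOSURE({ [A → αX.β] : [A → α.Xβ] ∈ I, X = 'c' })

Items with dot before 'c', with the dot advanced:
  [X → . c Y n] → [X → c . Y n]
Closure of the advanced items:
  [X → c . Y n] has the dot before Y: add [Y → . e], [Y → . T T], [Y → .]
  [Y → . T T] has the dot before T: add [T → . X X], [T → .], [T → . c n b]
  [T → . X X] has the dot before X: add [X → . c Y n]

GOTO = { [T → . X X], [T → . c n b], [T → .], [X → . c Y n], [X → c . Y n], [Y → . T T], [Y → . e], [Y → .] }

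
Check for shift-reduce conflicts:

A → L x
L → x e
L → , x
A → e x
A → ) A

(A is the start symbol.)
No shift-reduce conflicts

Augment with A' → A and build the canonical LR(0) collection (I0 = CLOSURE({[A' → . A]}), then GOTO on every symbol after a dot until no new states appear). It has 12 states:
  I0: { [A → . ) A], [A → . L x], [A → . e x], [A' → . A], [L → . , x], [L → . x e] }  — shift
  I1: { [A → ) . A], [A → . ) A], [A → . L x], [A → . e x], [L → . , x], [L → . x e] }  — shift
  I2: { [L → , . x] }  — shift
  I3: { [A' → A .] }  — accept
  I4: { [A → L . x] }  — shift
  I5: { [A → e . x] }  — shift
  I6: { [L → x . e] }  — shift
  I7: { [L → x e .] }  — reduce
  I8: { [A → e x .] }  — reduce
  I9: { [A → L x .] }  — reduce
  I10: { [L → , x .] }  — reduce
  I11: { [A → ) A .] }  — reduce

No state contains both a complete item and a shift item.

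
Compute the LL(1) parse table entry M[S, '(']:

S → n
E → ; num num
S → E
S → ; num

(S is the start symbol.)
Empty (error entry)

To find M[S, '('], we find productions for S where '(' is in the predict set (PREDICT(N → α) = (FIRST(α) \ {ε}) ∪ (FOLLOW(N) if α ⇒* ε)).

Relevant sets:
  FIRST(E) = { ';' }

S → n: PREDICT = { 'n' }
S → E: PREDICT = { ';' }
S → ; num: PREDICT = { ';' }

M[S, '('] is empty (no production applies)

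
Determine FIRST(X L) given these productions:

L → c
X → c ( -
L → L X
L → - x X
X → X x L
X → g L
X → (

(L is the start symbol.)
FIRST sets of the non-terminals involved (from the grammar, by fixed-point iteration):
  FIRST(X) = { '(', 'c', 'g' }

To compute FIRST(X L), process the symbols left to right:
Symbol X is a non-terminal. Add FIRST(X) \ {ε} = { '(', 'c', 'g' }
X is not nullable (ε ∉ FIRST(X)), so stop here.
FIRST(X L) = { '(', 'c', 'g' }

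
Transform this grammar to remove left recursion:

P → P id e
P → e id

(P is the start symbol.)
P is directly left-recursive. The standard transformation for
  A → A α₁ | ... | A α_m | β₁ | ... | β_n
is
  A  → β₁ A' | ... | β_n A'
  A' → α₁ A' | ... | α_m A' | ε

P → e id becomes P → e id P'
P → P id e becomes P' → id e P'
Add P' → ε

Resulting grammar:
P → e id P'
P' → id e P'
P' → ε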